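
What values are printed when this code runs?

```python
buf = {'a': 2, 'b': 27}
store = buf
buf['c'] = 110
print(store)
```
{'a': 2, 'b': 27, 'c': 110}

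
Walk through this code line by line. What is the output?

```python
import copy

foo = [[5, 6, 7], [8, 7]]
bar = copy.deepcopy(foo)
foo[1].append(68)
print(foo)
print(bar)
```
[[5, 6, 7], [8, 7, 68]]
[[5, 6, 7], [8, 7]]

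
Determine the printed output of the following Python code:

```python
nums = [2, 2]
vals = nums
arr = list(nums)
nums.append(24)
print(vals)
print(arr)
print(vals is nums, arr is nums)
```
[2, 2, 24]
[2, 2]
True False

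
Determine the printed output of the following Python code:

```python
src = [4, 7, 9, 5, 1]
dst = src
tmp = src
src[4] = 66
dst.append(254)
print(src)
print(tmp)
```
[4, 7, 9, 5, 66, 254]
[4, 7, 9, 5, 66, 254]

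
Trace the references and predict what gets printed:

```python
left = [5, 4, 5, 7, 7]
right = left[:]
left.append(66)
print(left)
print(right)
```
[5, 4, 5, 7, 7, 66]
[5, 4, 5, 7, 7]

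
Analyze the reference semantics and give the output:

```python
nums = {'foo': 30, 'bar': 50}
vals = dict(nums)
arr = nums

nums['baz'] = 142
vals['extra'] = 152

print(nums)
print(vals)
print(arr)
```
{'foo': 30, 'bar': 50, 'baz': 142}
{'foo': 30, 'bar': 50, 'extra': 152}
{'foo': 30, 'bar': 50, 'baz': 142}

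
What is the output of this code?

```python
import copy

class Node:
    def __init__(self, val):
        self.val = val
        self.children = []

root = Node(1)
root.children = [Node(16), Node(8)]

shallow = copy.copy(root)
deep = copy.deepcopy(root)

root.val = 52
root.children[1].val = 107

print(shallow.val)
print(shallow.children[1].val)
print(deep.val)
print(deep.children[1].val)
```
1
107
1
8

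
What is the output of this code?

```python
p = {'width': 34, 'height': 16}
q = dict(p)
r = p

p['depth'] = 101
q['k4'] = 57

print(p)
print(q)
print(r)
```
{'width': 34, 'height': 16, 'depth': 101}
{'width': 34, 'height': 16, 'k4': 57}
{'width': 34, 'height': 16, 'depth': 101}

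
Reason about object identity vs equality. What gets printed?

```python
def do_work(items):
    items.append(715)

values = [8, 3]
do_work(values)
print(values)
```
[8, 3, 715]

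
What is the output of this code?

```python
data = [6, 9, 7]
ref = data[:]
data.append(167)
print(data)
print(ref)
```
[6, 9, 7, 167]
[6, 9, 7]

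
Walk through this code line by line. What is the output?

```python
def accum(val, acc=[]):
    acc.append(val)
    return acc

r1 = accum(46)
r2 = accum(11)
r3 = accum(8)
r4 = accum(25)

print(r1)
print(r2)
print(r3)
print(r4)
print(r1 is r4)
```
[46, 11, 8, 25]
[46, 11, 8, 25]
[46, 11, 8, 25]
[46, 11, 8, 25]
True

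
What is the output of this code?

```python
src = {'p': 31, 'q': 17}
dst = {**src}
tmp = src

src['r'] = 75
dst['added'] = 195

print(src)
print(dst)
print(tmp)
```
{'p': 31, 'q': 17, 'r': 75}
{'p': 31, 'q': 17, 'added': 195}
{'p': 31, 'q': 17, 'r': 75}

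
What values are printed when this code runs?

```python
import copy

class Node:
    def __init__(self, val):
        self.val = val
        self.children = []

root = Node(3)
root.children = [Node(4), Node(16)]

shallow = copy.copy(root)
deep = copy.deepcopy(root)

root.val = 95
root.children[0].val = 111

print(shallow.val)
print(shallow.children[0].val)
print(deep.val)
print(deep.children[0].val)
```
3
111
3
4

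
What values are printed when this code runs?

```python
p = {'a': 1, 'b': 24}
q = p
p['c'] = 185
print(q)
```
{'a': 1, 'b': 24, 'c': 185}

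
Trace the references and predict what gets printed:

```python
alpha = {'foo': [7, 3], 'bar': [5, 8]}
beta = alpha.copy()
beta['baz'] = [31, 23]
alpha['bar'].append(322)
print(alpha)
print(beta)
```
{'foo': [7, 3], 'bar': [5, 8, 322]}
{'foo': [7, 3], 'bar': [5, 8, 322], 'baz': [31, 23]}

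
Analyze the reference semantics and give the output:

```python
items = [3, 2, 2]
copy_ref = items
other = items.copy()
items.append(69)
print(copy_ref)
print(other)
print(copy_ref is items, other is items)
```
[3, 2, 2, 69]
[3, 2, 2]
True False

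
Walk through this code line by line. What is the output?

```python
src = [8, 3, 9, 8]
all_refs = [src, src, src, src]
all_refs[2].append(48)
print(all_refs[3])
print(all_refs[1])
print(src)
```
[8, 3, 9, 8, 48]
[8, 3, 9, 8, 48]
[8, 3, 9, 8, 48]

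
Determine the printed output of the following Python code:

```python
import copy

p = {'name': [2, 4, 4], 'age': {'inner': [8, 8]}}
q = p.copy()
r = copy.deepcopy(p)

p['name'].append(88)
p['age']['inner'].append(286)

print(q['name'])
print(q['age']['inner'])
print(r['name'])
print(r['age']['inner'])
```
[2, 4, 4, 88]
[8, 8, 286]
[2, 4, 4]
[8, 8]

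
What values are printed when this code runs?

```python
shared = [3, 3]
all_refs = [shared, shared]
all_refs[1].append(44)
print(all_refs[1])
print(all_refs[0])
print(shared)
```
[3, 3, 44]
[3, 3, 44]
[3, 3, 44]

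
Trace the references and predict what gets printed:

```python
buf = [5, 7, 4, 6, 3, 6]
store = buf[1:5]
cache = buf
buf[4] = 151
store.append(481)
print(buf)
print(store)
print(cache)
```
[5, 7, 4, 6, 151, 6]
[7, 4, 6, 3, 481]
[5, 7, 4, 6, 151, 6]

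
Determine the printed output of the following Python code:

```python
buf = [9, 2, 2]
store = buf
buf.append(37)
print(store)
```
[9, 2, 2, 37]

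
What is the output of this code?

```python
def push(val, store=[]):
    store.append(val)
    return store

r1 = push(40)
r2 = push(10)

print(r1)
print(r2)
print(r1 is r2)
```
[40, 10]
[40, 10]
True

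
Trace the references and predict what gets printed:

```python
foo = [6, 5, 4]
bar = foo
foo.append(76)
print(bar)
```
[6, 5, 4, 76]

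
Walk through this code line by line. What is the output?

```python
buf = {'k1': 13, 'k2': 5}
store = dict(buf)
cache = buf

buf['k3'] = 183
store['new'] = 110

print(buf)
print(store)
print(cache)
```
{'k1': 13, 'k2': 5, 'k3': 183}
{'k1': 13, 'k2': 5, 'new': 110}
{'k1': 13, 'k2': 5, 'k3': 183}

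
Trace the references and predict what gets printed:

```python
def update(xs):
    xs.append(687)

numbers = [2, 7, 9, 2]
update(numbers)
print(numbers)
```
[2, 7, 9, 2, 687]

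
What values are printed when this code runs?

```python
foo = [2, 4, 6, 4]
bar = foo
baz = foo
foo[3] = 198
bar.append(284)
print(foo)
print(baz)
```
[2, 4, 6, 198, 284]
[2, 4, 6, 198, 284]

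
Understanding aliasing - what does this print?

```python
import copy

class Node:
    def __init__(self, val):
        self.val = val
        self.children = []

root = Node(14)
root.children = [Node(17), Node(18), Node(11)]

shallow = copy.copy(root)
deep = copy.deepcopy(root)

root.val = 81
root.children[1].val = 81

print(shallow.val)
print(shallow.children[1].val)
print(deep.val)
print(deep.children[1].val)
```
14
81
14
18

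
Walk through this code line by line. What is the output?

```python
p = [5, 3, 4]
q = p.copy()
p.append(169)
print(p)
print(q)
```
[5, 3, 4, 169]
[5, 3, 4]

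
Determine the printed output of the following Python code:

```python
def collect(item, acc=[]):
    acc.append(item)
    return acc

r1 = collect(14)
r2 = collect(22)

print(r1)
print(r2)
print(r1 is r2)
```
[14, 22]
[14, 22]
True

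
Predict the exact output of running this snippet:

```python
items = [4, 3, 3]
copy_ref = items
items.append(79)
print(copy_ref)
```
[4, 3, 3, 79]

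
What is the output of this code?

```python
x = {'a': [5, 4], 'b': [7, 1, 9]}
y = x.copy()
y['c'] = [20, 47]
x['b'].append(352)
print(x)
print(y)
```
{'a': [5, 4], 'b': [7, 1, 9, 352]}
{'a': [5, 4], 'b': [7, 1, 9, 352], 'c': [20, 47]}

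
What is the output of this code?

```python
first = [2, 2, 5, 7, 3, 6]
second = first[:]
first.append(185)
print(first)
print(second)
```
[2, 2, 5, 7, 3, 6, 185]
[2, 2, 5, 7, 3, 6]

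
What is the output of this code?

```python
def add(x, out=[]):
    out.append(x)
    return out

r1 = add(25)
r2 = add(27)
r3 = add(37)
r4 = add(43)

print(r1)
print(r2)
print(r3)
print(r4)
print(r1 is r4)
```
[25, 27, 37, 43]
[25, 27, 37, 43]
[25, 27, 37, 43]
[25, 27, 37, 43]
True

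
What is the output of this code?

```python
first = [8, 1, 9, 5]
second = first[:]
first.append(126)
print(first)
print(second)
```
[8, 1, 9, 5, 126]
[8, 1, 9, 5]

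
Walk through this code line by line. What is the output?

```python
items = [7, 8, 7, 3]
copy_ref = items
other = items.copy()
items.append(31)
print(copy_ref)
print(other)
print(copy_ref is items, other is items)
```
[7, 8, 7, 3, 31]
[7, 8, 7, 3]
True False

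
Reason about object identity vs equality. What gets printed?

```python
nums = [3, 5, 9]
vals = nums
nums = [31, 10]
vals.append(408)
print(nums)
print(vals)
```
[31, 10]
[3, 5, 9, 408]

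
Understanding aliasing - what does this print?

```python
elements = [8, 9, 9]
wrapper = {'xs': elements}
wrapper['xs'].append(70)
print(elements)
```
[8, 9, 9, 70]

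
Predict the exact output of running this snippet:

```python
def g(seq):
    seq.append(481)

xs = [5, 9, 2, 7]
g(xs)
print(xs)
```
[5, 9, 2, 7, 481]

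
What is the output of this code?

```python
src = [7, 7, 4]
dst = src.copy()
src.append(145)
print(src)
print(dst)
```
[7, 7, 4, 145]
[7, 7, 4]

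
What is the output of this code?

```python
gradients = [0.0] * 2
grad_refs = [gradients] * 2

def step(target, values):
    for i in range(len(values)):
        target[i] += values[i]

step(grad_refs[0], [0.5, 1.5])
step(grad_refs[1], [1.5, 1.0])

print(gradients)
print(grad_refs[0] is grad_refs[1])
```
[2.0, 2.5]
True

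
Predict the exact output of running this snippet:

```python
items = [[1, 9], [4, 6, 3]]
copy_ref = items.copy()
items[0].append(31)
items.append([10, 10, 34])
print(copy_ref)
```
[[1, 9, 31], [4, 6, 3]]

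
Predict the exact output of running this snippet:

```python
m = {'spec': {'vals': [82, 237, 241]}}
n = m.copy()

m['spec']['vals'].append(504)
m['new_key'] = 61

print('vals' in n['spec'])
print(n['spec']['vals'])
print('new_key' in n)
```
True
[82, 237, 241, 504]
False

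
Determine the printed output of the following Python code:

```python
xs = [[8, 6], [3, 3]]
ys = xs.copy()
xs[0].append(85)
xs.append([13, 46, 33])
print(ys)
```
[[8, 6, 85], [3, 3]]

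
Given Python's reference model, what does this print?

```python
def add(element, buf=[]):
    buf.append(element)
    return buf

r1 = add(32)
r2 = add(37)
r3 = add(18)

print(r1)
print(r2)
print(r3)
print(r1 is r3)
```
[32, 37, 18]
[32, 37, 18]
[32, 37, 18]
True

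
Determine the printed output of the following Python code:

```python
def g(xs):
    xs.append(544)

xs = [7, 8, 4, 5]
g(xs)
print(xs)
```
[7, 8, 4, 5, 544]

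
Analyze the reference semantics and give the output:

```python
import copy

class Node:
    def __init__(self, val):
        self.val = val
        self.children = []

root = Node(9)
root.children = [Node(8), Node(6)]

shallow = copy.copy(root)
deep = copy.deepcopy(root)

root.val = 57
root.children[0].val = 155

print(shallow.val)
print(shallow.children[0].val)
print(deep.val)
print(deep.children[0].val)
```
9
155
9
8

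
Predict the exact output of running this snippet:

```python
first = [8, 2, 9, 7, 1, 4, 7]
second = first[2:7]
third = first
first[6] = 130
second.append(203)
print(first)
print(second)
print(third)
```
[8, 2, 9, 7, 1, 4, 130]
[9, 7, 1, 4, 7, 203]
[8, 2, 9, 7, 1, 4, 130]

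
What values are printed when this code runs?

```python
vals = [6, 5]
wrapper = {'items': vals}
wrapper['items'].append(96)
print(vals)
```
[6, 5, 96]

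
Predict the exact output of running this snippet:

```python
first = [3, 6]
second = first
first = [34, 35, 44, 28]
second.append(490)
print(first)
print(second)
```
[34, 35, 44, 28]
[3, 6, 490]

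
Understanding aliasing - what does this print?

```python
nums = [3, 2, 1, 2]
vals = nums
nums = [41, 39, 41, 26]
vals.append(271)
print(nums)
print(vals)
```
[41, 39, 41, 26]
[3, 2, 1, 2, 271]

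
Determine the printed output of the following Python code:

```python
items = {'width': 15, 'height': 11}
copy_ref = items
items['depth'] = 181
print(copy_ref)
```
{'width': 15, 'height': 11, 'depth': 181}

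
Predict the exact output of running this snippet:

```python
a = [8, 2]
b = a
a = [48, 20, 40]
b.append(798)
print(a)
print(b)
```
[48, 20, 40]
[8, 2, 798]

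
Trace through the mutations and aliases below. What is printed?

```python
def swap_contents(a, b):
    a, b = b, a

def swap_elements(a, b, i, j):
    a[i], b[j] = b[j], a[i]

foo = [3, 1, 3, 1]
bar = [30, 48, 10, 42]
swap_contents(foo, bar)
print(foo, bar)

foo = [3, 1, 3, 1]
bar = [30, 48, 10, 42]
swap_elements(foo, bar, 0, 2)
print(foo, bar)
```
[3, 1, 3, 1] [30, 48, 10, 42]
[10, 1, 3, 1] [30, 48, 3, 42]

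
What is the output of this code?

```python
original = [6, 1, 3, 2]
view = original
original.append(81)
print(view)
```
[6, 1, 3, 2, 81]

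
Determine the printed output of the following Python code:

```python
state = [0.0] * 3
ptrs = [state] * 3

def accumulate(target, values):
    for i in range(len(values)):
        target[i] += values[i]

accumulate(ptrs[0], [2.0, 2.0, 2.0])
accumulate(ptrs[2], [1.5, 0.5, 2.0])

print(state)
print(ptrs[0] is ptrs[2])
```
[3.5, 2.5, 4.0]
True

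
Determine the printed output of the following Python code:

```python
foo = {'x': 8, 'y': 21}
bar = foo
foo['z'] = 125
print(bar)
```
{'x': 8, 'y': 21, 'z': 125}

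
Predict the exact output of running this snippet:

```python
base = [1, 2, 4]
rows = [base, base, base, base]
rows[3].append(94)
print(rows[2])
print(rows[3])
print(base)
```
[1, 2, 4, 94]
[1, 2, 4, 94]
[1, 2, 4, 94]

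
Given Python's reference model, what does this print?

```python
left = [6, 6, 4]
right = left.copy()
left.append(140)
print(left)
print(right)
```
[6, 6, 4, 140]
[6, 6, 4]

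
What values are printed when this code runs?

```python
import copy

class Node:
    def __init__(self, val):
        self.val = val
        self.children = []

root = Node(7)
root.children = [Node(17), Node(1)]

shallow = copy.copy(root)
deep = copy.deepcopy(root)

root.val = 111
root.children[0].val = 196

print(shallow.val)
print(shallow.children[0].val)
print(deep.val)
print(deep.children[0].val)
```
7
196
7
17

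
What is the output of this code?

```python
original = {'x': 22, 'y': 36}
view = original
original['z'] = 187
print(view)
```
{'x': 22, 'y': 36, 'z': 187}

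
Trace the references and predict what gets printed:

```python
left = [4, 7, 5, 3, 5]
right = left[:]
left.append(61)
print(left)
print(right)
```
[4, 7, 5, 3, 5, 61]
[4, 7, 5, 3, 5]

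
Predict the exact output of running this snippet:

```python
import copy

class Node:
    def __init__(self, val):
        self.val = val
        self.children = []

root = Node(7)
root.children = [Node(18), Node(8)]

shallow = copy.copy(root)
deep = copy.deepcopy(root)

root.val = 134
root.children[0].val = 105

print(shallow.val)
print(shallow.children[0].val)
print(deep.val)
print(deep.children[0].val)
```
7
105
7
18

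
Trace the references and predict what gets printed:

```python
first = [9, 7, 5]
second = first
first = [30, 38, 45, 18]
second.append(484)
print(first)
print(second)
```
[30, 38, 45, 18]
[9, 7, 5, 484]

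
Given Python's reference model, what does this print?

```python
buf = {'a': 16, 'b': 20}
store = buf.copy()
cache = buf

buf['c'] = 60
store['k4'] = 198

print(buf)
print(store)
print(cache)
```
{'a': 16, 'b': 20, 'c': 60}
{'a': 16, 'b': 20, 'k4': 198}
{'a': 16, 'b': 20, 'c': 60}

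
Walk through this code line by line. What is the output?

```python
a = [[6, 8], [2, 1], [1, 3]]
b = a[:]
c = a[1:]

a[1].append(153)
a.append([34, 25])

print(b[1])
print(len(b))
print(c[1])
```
[2, 1, 153]
3
[1, 3]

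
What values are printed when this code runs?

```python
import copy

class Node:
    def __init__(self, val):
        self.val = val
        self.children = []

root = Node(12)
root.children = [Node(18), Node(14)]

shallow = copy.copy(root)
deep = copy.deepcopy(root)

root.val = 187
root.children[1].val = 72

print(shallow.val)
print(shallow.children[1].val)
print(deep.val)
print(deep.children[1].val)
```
12
72
12
14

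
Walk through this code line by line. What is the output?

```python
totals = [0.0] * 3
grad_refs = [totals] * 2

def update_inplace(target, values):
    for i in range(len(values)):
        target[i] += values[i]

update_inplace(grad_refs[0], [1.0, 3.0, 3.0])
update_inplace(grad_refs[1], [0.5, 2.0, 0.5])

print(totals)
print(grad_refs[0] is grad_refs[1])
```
[1.5, 5.0, 3.5]
True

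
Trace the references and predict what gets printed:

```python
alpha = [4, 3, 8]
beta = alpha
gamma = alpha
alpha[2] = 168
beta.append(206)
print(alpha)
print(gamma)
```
[4, 3, 168, 206]
[4, 3, 168, 206]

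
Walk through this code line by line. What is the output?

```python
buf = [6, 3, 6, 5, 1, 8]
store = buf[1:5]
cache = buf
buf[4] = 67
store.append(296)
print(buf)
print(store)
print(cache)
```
[6, 3, 6, 5, 67, 8]
[3, 6, 5, 1, 296]
[6, 3, 6, 5, 67, 8]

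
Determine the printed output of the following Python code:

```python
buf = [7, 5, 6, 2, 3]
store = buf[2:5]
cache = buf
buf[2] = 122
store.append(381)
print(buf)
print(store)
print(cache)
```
[7, 5, 122, 2, 3]
[6, 2, 3, 381]
[7, 5, 122, 2, 3]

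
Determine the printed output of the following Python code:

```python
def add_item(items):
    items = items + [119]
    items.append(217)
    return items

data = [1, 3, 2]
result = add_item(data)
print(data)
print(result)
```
[1, 3, 2]
[1, 3, 2, 119, 217]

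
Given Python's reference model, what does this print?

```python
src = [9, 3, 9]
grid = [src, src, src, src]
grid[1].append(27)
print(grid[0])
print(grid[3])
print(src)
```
[9, 3, 9, 27]
[9, 3, 9, 27]
[9, 3, 9, 27]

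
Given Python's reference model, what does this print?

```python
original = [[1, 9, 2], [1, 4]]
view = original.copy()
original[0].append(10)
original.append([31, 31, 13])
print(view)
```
[[1, 9, 2, 10], [1, 4]]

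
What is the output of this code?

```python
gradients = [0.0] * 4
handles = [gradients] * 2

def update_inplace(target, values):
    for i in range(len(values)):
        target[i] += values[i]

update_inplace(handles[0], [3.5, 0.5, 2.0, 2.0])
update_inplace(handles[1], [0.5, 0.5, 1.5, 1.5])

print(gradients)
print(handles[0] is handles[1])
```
[4.0, 1.0, 3.5, 3.5]
True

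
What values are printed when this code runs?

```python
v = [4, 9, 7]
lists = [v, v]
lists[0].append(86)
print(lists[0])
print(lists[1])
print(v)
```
[4, 9, 7, 86]
[4, 9, 7, 86]
[4, 9, 7, 86]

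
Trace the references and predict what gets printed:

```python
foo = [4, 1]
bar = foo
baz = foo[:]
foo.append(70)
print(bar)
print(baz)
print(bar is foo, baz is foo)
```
[4, 1, 70]
[4, 1]
True False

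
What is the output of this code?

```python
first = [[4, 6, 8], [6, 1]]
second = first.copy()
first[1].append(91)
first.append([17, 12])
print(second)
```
[[4, 6, 8], [6, 1, 91]]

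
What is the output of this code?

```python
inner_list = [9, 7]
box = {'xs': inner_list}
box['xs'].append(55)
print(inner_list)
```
[9, 7, 55]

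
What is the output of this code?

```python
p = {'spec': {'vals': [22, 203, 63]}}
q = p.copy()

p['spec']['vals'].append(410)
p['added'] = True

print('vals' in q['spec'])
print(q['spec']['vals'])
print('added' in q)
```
True
[22, 203, 63, 410]
False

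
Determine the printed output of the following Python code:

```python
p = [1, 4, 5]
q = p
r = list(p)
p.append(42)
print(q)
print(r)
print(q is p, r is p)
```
[1, 4, 5, 42]
[1, 4, 5]
True False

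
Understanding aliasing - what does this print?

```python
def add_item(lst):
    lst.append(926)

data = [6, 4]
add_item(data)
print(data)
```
[6, 4, 926]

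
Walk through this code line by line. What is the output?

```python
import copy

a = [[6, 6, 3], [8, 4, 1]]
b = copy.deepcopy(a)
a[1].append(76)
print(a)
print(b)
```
[[6, 6, 3], [8, 4, 1, 76]]
[[6, 6, 3], [8, 4, 1]]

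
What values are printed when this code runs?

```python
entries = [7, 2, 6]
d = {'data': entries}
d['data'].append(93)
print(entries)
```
[7, 2, 6, 93]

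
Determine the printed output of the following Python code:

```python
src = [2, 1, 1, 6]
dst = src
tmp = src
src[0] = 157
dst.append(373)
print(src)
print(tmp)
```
[157, 1, 1, 6, 373]
[157, 1, 1, 6, 373]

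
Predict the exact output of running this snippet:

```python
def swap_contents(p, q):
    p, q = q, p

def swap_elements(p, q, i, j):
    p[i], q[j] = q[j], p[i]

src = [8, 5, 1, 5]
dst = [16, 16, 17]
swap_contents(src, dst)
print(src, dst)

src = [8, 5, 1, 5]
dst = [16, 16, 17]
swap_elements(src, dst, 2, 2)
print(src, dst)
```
[8, 5, 1, 5] [16, 16, 17]
[8, 5, 17, 5] [16, 16, 1]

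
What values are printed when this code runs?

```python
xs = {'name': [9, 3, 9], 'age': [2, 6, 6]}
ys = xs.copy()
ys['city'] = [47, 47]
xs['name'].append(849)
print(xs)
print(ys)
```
{'name': [9, 3, 9, 849], 'age': [2, 6, 6]}
{'name': [9, 3, 9, 849], 'age': [2, 6, 6], 'city': [47, 47]}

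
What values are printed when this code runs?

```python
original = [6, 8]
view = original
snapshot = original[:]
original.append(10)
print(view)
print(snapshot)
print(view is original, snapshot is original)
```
[6, 8, 10]
[6, 8]
True False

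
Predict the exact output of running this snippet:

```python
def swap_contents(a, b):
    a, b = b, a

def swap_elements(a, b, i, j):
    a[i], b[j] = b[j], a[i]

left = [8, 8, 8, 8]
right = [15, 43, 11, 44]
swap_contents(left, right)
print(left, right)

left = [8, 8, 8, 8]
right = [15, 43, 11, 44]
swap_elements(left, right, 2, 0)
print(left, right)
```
[8, 8, 8, 8] [15, 43, 11, 44]
[8, 8, 15, 8] [8, 43, 11, 44]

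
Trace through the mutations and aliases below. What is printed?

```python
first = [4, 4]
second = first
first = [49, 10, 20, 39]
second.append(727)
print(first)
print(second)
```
[49, 10, 20, 39]
[4, 4, 727]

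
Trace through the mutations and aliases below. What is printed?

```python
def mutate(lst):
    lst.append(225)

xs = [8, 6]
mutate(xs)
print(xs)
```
[8, 6, 225]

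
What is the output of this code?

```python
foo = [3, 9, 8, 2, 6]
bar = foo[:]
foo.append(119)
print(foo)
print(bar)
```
[3, 9, 8, 2, 6, 119]
[3, 9, 8, 2, 6]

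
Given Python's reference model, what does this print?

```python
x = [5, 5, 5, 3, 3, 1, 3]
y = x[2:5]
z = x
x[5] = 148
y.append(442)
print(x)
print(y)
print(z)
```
[5, 5, 5, 3, 3, 148, 3]
[5, 3, 3, 442]
[5, 5, 5, 3, 3, 148, 3]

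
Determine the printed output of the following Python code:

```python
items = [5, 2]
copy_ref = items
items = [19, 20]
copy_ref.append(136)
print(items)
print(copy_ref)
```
[19, 20]
[5, 2, 136]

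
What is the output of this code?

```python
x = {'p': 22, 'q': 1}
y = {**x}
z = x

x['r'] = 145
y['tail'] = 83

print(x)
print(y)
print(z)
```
{'p': 22, 'q': 1, 'r': 145}
{'p': 22, 'q': 1, 'tail': 83}
{'p': 22, 'q': 1, 'r': 145}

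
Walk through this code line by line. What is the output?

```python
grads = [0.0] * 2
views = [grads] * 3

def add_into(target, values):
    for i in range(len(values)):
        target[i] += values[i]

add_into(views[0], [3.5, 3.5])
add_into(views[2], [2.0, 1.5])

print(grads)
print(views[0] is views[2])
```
[5.5, 5.0]
True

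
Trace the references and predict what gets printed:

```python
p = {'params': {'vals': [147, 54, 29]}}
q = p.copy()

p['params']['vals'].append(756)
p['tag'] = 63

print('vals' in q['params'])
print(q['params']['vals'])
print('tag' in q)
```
True
[147, 54, 29, 756]
False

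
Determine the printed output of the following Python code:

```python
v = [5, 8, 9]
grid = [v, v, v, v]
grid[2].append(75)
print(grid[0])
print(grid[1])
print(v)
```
[5, 8, 9, 75]
[5, 8, 9, 75]
[5, 8, 9, 75]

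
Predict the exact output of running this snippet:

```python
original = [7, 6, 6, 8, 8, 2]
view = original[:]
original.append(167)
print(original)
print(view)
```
[7, 6, 6, 8, 8, 2, 167]
[7, 6, 6, 8, 8, 2]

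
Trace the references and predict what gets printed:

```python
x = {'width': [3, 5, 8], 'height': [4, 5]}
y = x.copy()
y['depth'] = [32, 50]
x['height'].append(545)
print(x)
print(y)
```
{'width': [3, 5, 8], 'height': [4, 5, 545]}
{'width': [3, 5, 8], 'height': [4, 5, 545], 'depth': [32, 50]}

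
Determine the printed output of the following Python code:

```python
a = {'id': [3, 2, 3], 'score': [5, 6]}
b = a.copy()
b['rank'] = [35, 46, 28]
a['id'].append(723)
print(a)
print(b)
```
{'id': [3, 2, 3, 723], 'score': [5, 6]}
{'id': [3, 2, 3, 723], 'score': [5, 6], 'rank': [35, 46, 28]}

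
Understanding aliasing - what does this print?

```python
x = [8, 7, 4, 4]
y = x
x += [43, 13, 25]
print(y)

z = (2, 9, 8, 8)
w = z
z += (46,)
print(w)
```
[8, 7, 4, 4, 43, 13, 25]
(2, 9, 8, 8)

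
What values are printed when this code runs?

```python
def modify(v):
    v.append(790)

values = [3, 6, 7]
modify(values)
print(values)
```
[3, 6, 7, 790]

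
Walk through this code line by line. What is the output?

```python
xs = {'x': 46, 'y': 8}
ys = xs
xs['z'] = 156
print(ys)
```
{'x': 46, 'y': 8, 'z': 156}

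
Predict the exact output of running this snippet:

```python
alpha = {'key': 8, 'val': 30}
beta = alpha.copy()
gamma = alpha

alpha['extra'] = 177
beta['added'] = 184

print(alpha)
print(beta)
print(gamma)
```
{'key': 8, 'val': 30, 'extra': 177}
{'key': 8, 'val': 30, 'added': 184}
{'key': 8, 'val': 30, 'extra': 177}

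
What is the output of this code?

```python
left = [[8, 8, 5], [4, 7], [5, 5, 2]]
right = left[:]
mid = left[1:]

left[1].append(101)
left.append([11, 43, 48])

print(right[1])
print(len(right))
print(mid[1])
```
[4, 7, 101]
3
[5, 5, 2]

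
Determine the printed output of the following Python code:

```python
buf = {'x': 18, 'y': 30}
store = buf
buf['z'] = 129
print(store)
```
{'x': 18, 'y': 30, 'z': 129}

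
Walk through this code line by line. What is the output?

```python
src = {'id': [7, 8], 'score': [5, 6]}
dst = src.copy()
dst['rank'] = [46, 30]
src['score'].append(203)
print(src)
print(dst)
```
{'id': [7, 8], 'score': [5, 6, 203]}
{'id': [7, 8], 'score': [5, 6, 203], 'rank': [46, 30]}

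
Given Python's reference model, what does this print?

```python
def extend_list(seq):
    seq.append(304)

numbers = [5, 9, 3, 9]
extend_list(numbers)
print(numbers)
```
[5, 9, 3, 9, 304]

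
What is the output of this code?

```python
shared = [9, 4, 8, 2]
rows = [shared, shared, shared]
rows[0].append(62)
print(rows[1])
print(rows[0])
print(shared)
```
[9, 4, 8, 2, 62]
[9, 4, 8, 2, 62]
[9, 4, 8, 2, 62]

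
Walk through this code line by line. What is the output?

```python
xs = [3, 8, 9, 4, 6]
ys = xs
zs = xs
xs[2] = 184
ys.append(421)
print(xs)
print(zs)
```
[3, 8, 184, 4, 6, 421]
[3, 8, 184, 4, 6, 421]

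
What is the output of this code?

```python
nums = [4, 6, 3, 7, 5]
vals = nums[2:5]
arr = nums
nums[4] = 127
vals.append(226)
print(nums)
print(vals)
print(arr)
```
[4, 6, 3, 7, 127]
[3, 7, 5, 226]
[4, 6, 3, 7, 127]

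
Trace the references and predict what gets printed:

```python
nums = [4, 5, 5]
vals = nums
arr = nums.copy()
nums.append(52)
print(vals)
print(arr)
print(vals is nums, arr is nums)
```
[4, 5, 5, 52]
[4, 5, 5]
True False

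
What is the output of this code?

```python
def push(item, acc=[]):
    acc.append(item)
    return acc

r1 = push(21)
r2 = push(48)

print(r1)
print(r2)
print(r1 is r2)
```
[21, 48]
[21, 48]
True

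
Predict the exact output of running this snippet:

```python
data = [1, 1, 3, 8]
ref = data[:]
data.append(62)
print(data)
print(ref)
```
[1, 1, 3, 8, 62]
[1, 1, 3, 8]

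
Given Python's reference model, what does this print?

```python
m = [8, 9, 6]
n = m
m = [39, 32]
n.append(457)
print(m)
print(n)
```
[39, 32]
[8, 9, 6, 457]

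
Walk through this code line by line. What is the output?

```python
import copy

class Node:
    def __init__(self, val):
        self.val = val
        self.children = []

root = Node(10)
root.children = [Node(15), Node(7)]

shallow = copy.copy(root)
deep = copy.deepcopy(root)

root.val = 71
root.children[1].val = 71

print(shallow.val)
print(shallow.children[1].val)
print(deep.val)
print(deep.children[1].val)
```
10
71
10
7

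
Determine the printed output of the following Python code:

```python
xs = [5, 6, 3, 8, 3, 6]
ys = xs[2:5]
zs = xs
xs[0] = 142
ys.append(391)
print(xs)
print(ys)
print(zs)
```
[142, 6, 3, 8, 3, 6]
[3, 8, 3, 391]
[142, 6, 3, 8, 3, 6]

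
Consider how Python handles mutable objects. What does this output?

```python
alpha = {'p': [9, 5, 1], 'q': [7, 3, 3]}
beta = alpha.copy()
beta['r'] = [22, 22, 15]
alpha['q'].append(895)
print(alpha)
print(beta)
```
{'p': [9, 5, 1], 'q': [7, 3, 3, 895]}
{'p': [9, 5, 1], 'q': [7, 3, 3, 895], 'r': [22, 22, 15]}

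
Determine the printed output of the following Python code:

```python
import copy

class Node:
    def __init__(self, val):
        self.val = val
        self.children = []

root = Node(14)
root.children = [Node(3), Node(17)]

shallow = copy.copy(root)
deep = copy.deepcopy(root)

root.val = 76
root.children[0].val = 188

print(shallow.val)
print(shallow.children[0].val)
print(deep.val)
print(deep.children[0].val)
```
14
188
14
3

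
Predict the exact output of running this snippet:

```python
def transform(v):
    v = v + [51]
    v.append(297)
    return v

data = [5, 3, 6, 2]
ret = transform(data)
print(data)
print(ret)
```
[5, 3, 6, 2]
[5, 3, 6, 2, 51, 297]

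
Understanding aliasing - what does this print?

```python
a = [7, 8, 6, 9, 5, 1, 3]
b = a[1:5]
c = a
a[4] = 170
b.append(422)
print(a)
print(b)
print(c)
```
[7, 8, 6, 9, 170, 1, 3]
[8, 6, 9, 5, 422]
[7, 8, 6, 9, 170, 1, 3]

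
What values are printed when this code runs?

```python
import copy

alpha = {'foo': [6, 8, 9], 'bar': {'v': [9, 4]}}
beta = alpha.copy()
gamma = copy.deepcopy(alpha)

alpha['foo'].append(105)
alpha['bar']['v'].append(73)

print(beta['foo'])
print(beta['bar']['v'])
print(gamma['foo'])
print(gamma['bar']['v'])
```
[6, 8, 9, 105]
[9, 4, 73]
[6, 8, 9]
[9, 4]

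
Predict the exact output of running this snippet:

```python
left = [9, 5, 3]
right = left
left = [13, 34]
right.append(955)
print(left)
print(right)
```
[13, 34]
[9, 5, 3, 955]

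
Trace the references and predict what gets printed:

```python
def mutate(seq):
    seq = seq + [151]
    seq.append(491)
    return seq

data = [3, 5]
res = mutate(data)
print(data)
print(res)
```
[3, 5]
[3, 5, 151, 491]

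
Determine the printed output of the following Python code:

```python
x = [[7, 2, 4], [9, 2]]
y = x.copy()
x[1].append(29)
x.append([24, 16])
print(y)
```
[[7, 2, 4], [9, 2, 29]]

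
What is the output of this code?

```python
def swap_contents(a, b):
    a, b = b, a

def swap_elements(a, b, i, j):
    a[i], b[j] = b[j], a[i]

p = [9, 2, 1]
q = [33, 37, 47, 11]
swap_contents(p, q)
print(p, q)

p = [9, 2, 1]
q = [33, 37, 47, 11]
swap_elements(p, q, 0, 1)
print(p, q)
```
[9, 2, 1] [33, 37, 47, 11]
[37, 2, 1] [33, 9, 47, 11]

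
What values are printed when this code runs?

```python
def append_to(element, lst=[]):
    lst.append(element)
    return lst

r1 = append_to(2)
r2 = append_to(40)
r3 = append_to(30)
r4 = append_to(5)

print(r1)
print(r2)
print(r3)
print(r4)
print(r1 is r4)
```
[2, 40, 30, 5]
[2, 40, 30, 5]
[2, 40, 30, 5]
[2, 40, 30, 5]
True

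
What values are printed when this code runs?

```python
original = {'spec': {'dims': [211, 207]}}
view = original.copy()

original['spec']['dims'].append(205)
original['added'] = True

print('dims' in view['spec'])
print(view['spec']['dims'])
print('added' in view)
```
True
[211, 207, 205]
False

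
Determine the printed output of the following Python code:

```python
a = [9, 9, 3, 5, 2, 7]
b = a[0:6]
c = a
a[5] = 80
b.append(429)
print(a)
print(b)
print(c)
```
[9, 9, 3, 5, 2, 80]
[9, 9, 3, 5, 2, 7, 429]
[9, 9, 3, 5, 2, 80]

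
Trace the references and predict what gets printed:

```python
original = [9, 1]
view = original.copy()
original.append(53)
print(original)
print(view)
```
[9, 1, 53]
[9, 1]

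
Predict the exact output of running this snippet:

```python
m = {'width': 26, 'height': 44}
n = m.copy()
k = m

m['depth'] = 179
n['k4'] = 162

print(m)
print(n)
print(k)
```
{'width': 26, 'height': 44, 'depth': 179}
{'width': 26, 'height': 44, 'k4': 162}
{'width': 26, 'height': 44, 'depth': 179}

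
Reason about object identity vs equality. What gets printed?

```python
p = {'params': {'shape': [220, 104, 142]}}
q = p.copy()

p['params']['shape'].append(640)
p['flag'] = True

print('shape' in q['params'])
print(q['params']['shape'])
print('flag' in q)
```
True
[220, 104, 142, 640]
False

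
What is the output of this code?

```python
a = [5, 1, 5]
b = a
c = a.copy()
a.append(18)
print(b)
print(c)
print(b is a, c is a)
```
[5, 1, 5, 18]
[5, 1, 5]
True False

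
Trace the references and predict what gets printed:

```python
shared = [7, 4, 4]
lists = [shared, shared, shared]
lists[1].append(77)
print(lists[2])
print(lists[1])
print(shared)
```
[7, 4, 4, 77]
[7, 4, 4, 77]
[7, 4, 4, 77]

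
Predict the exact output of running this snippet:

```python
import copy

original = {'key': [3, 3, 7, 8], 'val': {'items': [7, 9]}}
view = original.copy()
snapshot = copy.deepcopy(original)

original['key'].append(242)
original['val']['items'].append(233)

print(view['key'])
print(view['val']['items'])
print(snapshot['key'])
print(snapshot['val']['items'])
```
[3, 3, 7, 8, 242]
[7, 9, 233]
[3, 3, 7, 8]
[7, 9]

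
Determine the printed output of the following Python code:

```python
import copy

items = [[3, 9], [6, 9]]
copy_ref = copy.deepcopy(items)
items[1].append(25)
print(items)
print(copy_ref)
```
[[3, 9], [6, 9, 25]]
[[3, 9], [6, 9]]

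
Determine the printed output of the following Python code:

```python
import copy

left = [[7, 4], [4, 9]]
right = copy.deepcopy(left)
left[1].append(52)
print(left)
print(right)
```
[[7, 4], [4, 9, 52]]
[[7, 4], [4, 9]]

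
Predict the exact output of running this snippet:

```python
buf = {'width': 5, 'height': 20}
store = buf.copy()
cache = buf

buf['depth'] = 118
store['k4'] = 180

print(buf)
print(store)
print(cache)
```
{'width': 5, 'height': 20, 'depth': 118}
{'width': 5, 'height': 20, 'k4': 180}
{'width': 5, 'height': 20, 'depth': 118}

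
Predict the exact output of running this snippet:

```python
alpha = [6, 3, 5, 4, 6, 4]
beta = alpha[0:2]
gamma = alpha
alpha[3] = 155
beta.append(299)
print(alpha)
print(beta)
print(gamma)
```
[6, 3, 5, 155, 6, 4]
[6, 3, 299]
[6, 3, 5, 155, 6, 4]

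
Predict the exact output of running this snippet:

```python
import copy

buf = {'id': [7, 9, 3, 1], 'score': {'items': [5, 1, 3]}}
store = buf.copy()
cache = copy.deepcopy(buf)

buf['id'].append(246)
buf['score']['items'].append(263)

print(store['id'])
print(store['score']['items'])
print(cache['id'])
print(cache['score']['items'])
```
[7, 9, 3, 1, 246]
[5, 1, 3, 263]
[7, 9, 3, 1]
[5, 1, 3]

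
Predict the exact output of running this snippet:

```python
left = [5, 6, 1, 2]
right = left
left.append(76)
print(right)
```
[5, 6, 1, 2, 76]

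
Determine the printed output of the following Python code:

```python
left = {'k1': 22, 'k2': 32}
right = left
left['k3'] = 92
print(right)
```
{'k1': 22, 'k2': 32, 'k3': 92}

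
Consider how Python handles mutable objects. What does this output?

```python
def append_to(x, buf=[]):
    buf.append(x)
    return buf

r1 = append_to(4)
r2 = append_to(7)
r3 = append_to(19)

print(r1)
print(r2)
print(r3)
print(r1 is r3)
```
[4, 7, 19]
[4, 7, 19]
[4, 7, 19]
True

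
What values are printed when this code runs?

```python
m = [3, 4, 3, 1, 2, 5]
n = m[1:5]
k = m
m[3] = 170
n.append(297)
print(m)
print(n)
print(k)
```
[3, 4, 3, 170, 2, 5]
[4, 3, 1, 2, 297]
[3, 4, 3, 170, 2, 5]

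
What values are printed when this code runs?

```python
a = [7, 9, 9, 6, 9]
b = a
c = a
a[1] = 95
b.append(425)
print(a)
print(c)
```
[7, 95, 9, 6, 9, 425]
[7, 95, 9, 6, 9, 425]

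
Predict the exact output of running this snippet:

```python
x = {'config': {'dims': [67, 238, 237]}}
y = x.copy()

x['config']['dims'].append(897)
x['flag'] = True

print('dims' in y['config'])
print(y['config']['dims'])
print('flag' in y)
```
True
[67, 238, 237, 897]
False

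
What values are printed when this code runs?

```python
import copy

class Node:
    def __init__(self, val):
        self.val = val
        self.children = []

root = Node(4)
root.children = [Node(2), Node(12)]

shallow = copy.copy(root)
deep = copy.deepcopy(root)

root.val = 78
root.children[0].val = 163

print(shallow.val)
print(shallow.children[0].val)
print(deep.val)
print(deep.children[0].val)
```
4
163
4
2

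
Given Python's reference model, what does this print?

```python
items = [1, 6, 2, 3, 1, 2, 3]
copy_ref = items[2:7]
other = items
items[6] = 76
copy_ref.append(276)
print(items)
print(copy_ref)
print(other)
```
[1, 6, 2, 3, 1, 2, 76]
[2, 3, 1, 2, 3, 276]
[1, 6, 2, 3, 1, 2, 76]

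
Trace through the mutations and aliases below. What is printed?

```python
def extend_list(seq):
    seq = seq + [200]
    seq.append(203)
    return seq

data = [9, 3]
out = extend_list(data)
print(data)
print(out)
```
[9, 3]
[9, 3, 200, 203]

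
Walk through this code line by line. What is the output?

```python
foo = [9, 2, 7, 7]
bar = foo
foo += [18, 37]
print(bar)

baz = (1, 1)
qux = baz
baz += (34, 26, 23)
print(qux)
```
[9, 2, 7, 7, 18, 37]
(1, 1)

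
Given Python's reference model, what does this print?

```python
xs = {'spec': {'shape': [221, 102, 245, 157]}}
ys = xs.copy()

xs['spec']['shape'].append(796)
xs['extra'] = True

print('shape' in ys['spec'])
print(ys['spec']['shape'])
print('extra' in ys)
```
True
[221, 102, 245, 157, 796]
False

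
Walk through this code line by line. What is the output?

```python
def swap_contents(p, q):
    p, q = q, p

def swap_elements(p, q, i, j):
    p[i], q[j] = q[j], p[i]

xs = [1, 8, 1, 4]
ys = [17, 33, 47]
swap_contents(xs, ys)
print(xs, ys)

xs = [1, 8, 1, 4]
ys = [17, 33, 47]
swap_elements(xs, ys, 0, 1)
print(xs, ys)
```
[1, 8, 1, 4] [17, 33, 47]
[33, 8, 1, 4] [17, 1, 47]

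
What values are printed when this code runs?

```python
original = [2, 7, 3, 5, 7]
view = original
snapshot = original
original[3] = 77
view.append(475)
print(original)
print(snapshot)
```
[2, 7, 3, 77, 7, 475]
[2, 7, 3, 77, 7, 475]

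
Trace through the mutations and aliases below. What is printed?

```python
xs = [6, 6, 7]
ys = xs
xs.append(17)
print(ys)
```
[6, 6, 7, 17]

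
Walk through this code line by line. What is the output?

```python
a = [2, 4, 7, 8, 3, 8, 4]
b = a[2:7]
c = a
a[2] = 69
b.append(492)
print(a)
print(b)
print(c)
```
[2, 4, 69, 8, 3, 8, 4]
[7, 8, 3, 8, 4, 492]
[2, 4, 69, 8, 3, 8, 4]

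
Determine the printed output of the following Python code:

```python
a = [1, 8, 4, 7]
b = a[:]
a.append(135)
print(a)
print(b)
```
[1, 8, 4, 7, 135]
[1, 8, 4, 7]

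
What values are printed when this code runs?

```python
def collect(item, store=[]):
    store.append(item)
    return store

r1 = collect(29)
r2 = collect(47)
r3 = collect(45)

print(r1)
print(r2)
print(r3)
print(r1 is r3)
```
[29, 47, 45]
[29, 47, 45]
[29, 47, 45]
True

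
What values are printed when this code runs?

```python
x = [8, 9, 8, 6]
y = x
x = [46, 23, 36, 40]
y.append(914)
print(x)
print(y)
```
[46, 23, 36, 40]
[8, 9, 8, 6, 914]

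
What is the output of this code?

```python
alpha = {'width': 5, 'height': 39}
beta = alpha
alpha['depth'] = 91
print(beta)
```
{'width': 5, 'height': 39, 'depth': 91}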